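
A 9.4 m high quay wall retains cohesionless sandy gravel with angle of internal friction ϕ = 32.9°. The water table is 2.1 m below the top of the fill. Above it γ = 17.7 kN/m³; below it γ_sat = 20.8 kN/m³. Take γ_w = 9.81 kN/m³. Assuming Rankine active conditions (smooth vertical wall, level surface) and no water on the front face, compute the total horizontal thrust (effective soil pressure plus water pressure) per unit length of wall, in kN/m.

K_a = tan²(45° − φ/2) = 0.2960.
γ' = 20.8 − 9.81 = 10.99 kN/m³. Depth below WT = 7.3 m.
σ'_h at WT = K_a γ d_w = 11.00 kPa; at base = 11.00 + K_a γ' × 7.3 = 34.75 kPa.
P₁ (0–2.1 m) = ½×11.00×2.1 = 11.55. P₂ (2.1–9.4 m) = ½(11.00+34.75)×7.3 = 167.0.
P_w = ½ γ_w h₂² = 0.5×9.81×7.3² = 261.4. Total = 11.55+167.0+261.4 = 440.0 kN/m.

440 kN/m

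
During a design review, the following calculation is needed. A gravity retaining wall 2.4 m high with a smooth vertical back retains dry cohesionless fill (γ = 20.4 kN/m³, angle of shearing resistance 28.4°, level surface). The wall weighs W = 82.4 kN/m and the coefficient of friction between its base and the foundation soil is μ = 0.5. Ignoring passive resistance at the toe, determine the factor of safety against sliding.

1.97

K_a = tan²(45° − 28.4°/2) = 0.3554.
P_a = ½K_aγH² = 0.5×0.3554×20.4×2.4² = 20.88 kN/m, acting at H/3 = 0.8000 m above the base.
FS_sliding = μW / P_a = 0.5×82.4 / 20.88 = 1.973.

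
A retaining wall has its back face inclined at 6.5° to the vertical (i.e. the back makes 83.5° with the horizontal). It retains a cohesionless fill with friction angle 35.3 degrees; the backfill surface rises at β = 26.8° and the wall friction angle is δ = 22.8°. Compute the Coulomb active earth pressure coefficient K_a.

K_a = sin²(α+φ) / [sin²α · sin(α−δ) · (1 + √{sin(φ+δ)sin(φ−β) / (sin(α−δ)sin(α+β))})²].
With α = 83.5°, φ = 35.3°, δ = 22.8°, β = 26.8°: K_a = 0.4605.

0.461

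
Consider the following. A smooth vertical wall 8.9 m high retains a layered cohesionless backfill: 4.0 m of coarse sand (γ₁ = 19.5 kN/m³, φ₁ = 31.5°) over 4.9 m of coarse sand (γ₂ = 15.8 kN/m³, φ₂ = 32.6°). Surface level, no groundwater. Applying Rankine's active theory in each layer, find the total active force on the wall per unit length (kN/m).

220 kN/m

K_a1 = tan²(45°−31.5°/2) = 0.3136; K_a2 = tan²(45°−32.6°/2) = 0.2997.
Layer 1: σ at base = K_a1 γ₁ h₁ = 24.46 kPa; P₁ = ½×24.46×4.0 = 48.93.
Layer 2: σ_v at top = γ₁h₁ = 78.00; σ_h top = K_a2×78.00 = 23.38; σ_h base = K_a2×(78.00+15.8×4.9) = 46.59.
P₂ = ½(23.38+46.59)×4.9 = 171.4. Total P_a = 48.93+171.4 = 220.3 kN/m.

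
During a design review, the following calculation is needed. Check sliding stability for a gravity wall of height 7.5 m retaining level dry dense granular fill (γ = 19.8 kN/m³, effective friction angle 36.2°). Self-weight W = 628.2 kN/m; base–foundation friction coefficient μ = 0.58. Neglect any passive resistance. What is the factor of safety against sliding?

2.54

K_a = tan²(45° − 36.2°/2) = 0.2574.
P_a = ½K_aγH² = 0.5×0.2574×19.8×7.5² = 143.3 kN/m, acting at H/3 = 2.500 m above the base.
FS_sliding = μW / P_a = 0.58×628.2 / 143.3 = 2.542.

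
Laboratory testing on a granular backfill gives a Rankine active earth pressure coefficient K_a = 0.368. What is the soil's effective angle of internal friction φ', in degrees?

27.5°

K_a = tan²(45° − φ/2) ⇒ 45° − φ/2 = arctan(√0.368) = 31.24°.
φ = 2(45° − 31.24°) = 27.52°.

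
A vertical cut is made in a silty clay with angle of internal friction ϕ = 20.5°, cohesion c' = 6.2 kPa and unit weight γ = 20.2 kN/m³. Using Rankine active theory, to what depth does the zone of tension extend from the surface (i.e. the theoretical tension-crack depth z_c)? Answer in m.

0.885 m

K_a = tan²(45° − 20.5°/2) = 0.4813; √K_a = 0.6937.
The active pressure is zero where K_a γ z = 2c√K_a, so z_c = 2c/(γ√K_a) = 2×6.2/(20.2×0.6937) = 0.8849 m.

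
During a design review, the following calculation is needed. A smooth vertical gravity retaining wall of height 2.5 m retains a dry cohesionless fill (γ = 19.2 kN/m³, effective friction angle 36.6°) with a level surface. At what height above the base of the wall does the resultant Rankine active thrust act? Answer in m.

K_a = 0.2530.
The pressure distribution is triangular, so the resultant acts at H/3 above the base = 2.5/3 = 0.8333 m.

0.833 m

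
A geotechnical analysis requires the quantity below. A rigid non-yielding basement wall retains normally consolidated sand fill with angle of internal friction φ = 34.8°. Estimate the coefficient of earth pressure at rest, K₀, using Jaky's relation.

0.429

K₀ = 1 − sin φ' = 1 − sin 34.8° = 0.4293.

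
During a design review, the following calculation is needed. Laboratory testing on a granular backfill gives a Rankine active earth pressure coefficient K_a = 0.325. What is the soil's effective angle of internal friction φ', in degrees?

K_a = tan²(45° − φ/2) ⇒ 45° − φ/2 = arctan(√0.325) = 29.69°.
φ = 2(45° − 29.69°) = 30.63°.

30.6°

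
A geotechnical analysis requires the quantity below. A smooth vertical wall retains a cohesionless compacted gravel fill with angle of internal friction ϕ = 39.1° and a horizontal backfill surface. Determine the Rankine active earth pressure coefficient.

K_a = tan²(45° − φ/2) = tan²(25.45°) = 0.2265.

0.226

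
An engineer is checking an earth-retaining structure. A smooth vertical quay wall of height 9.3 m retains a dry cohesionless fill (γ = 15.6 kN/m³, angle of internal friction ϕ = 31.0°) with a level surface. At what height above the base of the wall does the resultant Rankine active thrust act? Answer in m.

3.10 m

K_a = 0.3201.
The pressure distribution is triangular, so the resultant acts at H/3 above the base = 9.3/3 = 3.100 m.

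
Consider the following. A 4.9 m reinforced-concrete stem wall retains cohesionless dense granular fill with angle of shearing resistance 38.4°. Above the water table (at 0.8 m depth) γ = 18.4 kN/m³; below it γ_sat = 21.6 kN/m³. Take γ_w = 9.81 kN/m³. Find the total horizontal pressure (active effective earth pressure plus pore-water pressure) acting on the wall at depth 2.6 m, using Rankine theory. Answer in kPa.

26.1 kPa

K_a = (1 − sin φ)/(1 + sin φ) = 0.2337.
γ' = 21.6 − 9.81 = 11.79 kN/m³.
Effective vertical stress at 2.6 m: σ'_v = 18.4×0.8 + 11.79×1.80 = 35.94 kPa.
σ'_h = K_a σ'_v = 0.2337 × 35.94 = 8.399 kPa; u = γ_w × 1.80 = 17.66 kPa.
Total σ_h = 8.399 + 17.66 = 26.06 kPa.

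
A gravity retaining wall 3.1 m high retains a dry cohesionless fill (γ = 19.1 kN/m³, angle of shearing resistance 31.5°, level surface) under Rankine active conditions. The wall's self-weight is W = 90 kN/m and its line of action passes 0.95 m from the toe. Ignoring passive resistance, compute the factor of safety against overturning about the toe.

2.87

K_a = tan²(45° − 31.5°/2) = 0.3136.
P_a = ½K_aγH² = 0.5×0.3136×19.1×3.1² = 28.78 kN/m, acting at H/3 = 1.033 m above the base.
Overturning moment M_o = P_a × H/3 = 28.78 × 1.033 = 29.74.
Resisting moment M_r = W × 0.95 = 90 × 0.95 = 85.50.
FS_overturning = M_r/M_o = 85.50/29.74 = 2.875.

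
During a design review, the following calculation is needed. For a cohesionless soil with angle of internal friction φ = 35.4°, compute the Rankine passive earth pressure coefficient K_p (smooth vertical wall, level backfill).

3.75

K_p = (1 + sin φ)/(1 − sin φ) = tan²(45° + 35.4°/2) = 3.754.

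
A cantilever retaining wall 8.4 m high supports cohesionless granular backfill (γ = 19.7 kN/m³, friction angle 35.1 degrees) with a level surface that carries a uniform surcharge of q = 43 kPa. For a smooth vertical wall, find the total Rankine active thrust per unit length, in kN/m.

K_a = tan²(45° − φ/2) = 0.2698.
Soil triangle: ½ K_a γ H² = 0.5×0.2698×19.7×8.4² = 187.5 kN/m.
Surcharge rectangle: K_a q H = 0.2698×43×8.4 = 97.47 kN/m.
Total = 187.5 + 97.47 = 285.0 kN/m.

285 kN/m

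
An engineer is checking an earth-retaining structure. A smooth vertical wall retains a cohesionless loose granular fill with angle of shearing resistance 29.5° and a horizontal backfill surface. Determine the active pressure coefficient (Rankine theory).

0.340

K_a = tan²(45° − φ/2) = tan²(30.25°) = 0.3401.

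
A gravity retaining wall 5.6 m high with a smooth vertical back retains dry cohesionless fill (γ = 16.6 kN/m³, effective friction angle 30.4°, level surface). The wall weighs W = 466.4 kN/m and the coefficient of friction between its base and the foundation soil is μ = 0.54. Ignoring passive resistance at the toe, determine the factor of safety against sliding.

2.95

K_a = tan²(45° − 30.4°/2) = 0.3280.
P_a = ½K_aγH² = 0.5×0.3280×16.6×5.6² = 85.37 kN/m, acting at H/3 = 1.867 m above the base.
FS_sliding = μW / P_a = 0.54×466.4 / 85.37 = 2.950.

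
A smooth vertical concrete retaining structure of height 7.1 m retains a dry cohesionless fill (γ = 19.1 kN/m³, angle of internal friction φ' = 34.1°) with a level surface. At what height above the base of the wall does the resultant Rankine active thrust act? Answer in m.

K_a = 0.2815.
The pressure distribution is triangular, so the resultant acts at H/3 above the base = 7.1/3 = 2.367 m.

2.37 m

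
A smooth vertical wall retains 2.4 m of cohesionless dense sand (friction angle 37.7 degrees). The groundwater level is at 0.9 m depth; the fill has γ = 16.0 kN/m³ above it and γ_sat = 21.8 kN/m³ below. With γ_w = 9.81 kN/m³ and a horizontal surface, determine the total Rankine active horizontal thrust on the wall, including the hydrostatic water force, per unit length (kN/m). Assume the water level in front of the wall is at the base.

K_a = tan²(45° − φ/2) = 0.2411.
γ' = 21.8 − 9.81 = 11.99 kN/m³. Depth below WT = 1.5 m.
σ'_h at WT = K_a γ d_w = 3.471 kPa; at base = 3.471 + K_a γ' × 1.5 = 7.807 kPa.
P₁ (0–0.9 m) = ½×3.471×0.9 = 1.562. P₂ (0.9–2.4 m) = ½(3.471+7.807)×1.5 = 8.458.
P_w = ½ γ_w h₂² = 0.5×9.81×1.5² = 11.04. Total = 1.562+8.458+11.04 = 21.06 kN/m.

21.1 kN/m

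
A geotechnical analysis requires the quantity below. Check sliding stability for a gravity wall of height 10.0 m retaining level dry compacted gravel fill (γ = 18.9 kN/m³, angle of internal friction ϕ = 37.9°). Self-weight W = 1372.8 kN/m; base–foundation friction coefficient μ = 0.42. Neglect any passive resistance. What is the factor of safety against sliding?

2.55

K_a = tan²(45° − 37.9°/2) = 0.2389.
P_a = ½K_aγH² = 0.5×0.2389×18.9×10.0² = 225.8 kN/m, acting at H/3 = 3.333 m above the base.
FS_sliding = μW / P_a = 0.42×1372.8 / 225.8 = 2.554.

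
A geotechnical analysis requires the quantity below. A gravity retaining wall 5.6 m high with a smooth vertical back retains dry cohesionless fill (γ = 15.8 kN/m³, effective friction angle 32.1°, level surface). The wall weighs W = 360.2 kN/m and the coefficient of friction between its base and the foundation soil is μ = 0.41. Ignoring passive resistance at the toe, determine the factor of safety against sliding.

K_a = tan²(45° − 32.1°/2) = 0.3060.
P_a = ½K_aγH² = 0.5×0.3060×15.8×5.6² = 75.81 kN/m, acting at H/3 = 1.867 m above the base.
FS_sliding = μW / P_a = 0.41×360.2 / 75.81 = 1.948.

1.95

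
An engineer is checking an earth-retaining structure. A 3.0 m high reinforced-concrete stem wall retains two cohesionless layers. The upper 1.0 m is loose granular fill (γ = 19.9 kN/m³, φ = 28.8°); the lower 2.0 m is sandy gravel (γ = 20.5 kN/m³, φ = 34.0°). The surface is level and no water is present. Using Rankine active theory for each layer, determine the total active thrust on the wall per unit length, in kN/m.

26.3 kN/m

K_a1 = tan²(45°−28.8°/2) = 0.3498; K_a2 = tan²(45°−34.0°/2) = 0.2827.
Layer 1: σ at base = K_a1 γ₁ h₁ = 6.960 kPa; P₁ = ½×6.960×1.0 = 3.480.
Layer 2: σ_v at top = γ₁h₁ = 19.90; σ_h top = K_a2×19.90 = 5.626; σ_h base = K_a2×(19.90+20.5×2.0) = 17.22.
P₂ = ½(5.626+17.22)×2.0 = 22.84. Total P_a = 3.480+22.84 = 26.32 kN/m.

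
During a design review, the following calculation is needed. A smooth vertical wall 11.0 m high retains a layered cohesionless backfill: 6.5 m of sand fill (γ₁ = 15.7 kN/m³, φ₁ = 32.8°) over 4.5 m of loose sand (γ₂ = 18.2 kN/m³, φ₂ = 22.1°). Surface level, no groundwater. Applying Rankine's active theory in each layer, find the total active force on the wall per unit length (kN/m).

390 kN/m

K_a1 = tan²(45°−32.8°/2) = 0.2973; K_a2 = tan²(45°−22.1°/2) = 0.4533.
Layer 1: σ at base = K_a1 γ₁ h₁ = 30.34 kPa; P₁ = ½×30.34×6.5 = 98.59.
Layer 2: σ_v at top = γ₁h₁ = 102.0; σ_h top = K_a2×102.0 = 46.25; σ_h base = K_a2×(102.0+18.2×4.5) = 83.38.
P₂ = ½(46.25+83.38)×4.5 = 291.7. Total P_a = 98.59+291.7 = 390.3 kN/m.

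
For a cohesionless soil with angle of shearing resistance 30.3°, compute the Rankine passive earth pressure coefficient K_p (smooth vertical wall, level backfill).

3.04

K_p = (1 + sin φ)/(1 − sin φ) = tan²(45° + 30.3°/2) = 3.037.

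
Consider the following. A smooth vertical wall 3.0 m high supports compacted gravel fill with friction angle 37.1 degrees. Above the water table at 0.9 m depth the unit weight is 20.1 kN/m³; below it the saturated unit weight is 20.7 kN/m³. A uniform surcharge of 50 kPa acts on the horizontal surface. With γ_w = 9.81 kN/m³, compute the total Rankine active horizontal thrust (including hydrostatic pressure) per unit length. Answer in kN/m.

K_a = tan²(45° − φ/2) = 0.2475.
γ' = 20.7 − 9.81 = 10.89 kN/m³. h₂ = H − d_w = 2.1 m.
σ'_h: at surface K_a·q = 12.37; at WT K_a(q+γd_w) = 16.85; at base K_a(q+γd_w+γ'h₂) = 22.51 kPa.
P₁ = ½(12.37+16.85)×0.9 = 13.15; P₂ = ½(16.85+22.51)×2.1 = 41.33; P_w = ½γ_w h₂² = 21.63.
Total = 13.15+41.33+21.63 = 76.12 kN/m.

76.1 kN/m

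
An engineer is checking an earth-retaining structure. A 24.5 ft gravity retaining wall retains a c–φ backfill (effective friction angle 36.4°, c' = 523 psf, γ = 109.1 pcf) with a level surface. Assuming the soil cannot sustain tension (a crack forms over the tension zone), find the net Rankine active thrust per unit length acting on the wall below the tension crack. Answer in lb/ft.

424 lb/ft

K_a = 0.2552; √K_a = 0.5051.
Tension-crack depth z_c = 2c/(γ√K_a) = 2×523/(109.1×0.5051) = 18.98 ft.
σ_a at base = K_a γ H − 2c√K_a = 0.2552×109.1×24.5 − 2×523×0.5051 = 153.7 psf.
P_a = ½ × 153.7 × (H − z_c) = 0.5×153.7×5.520 = 424.1 lb/ft.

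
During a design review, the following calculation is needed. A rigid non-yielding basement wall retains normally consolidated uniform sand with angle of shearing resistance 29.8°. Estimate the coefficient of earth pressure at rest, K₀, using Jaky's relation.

K₀ = 1 − sin φ' = 1 − sin 29.8° = 0.5030.

0.503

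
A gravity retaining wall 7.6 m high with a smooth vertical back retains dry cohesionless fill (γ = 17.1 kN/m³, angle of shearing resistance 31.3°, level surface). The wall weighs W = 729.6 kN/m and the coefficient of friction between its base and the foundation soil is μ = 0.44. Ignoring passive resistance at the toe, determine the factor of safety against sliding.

K_a = tan²(45° − 31.3°/2) = 0.3162.
P_a = ½K_aγH² = 0.5×0.3162×17.1×7.6² = 156.2 kN/m, acting at H/3 = 2.533 m above the base.
FS_sliding = μW / P_a = 0.44×729.6 / 156.2 = 2.056.

2.06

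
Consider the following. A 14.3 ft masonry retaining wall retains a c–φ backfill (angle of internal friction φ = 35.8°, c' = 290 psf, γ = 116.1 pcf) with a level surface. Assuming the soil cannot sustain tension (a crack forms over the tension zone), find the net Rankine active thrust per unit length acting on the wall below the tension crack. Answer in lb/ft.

K_a = 0.2619; √K_a = 0.5117.
Tension-crack depth z_c = 2c/(γ√K_a) = 2×290/(116.1×0.5117) = 9.762 ft.
σ_a at base = K_a γ H − 2c√K_a = 0.2619×116.1×14.3 − 2×290×0.5117 = 138.0 psf.
P_a = ½ × 138.0 × (H − z_c) = 0.5×138.0×4.538 = 313.0 lb/ft.

313 lb/ft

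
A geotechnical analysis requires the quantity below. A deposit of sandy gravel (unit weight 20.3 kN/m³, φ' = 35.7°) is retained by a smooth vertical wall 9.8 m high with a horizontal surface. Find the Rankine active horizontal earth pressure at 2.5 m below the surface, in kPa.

K_a = (1 − sin φ)/(1 + sin φ) = 0.2630.
σ_h = K_a γ z = 0.2630 × 20.3 × 2.5 = 13.35 kPa.

13.3 kPa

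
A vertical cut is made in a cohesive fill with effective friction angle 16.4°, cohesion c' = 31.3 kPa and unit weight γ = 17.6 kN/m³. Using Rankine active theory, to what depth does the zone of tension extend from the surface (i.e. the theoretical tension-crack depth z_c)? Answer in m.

4.75 m

K_a = tan²(45° − 16.4°/2) = 0.5596; √K_a = 0.7481.
The active pressure is zero where K_a γ z = 2c√K_a, so z_c = 2c/(γ√K_a) = 2×31.3/(17.6×0.7481) = 4.754 m.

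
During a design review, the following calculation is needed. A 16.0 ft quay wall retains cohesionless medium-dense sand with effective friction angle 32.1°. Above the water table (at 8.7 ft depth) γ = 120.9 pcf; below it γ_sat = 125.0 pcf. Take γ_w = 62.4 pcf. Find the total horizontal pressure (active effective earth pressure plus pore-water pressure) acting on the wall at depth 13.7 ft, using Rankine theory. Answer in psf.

K_a = (1 − sin φ)/(1 + sin φ) = 0.3060.
γ' = 125.0 − 62.4 = 62.60 pcf.
Effective vertical stress at 13.7 ft: σ'_v = 120.9×8.7 + 62.60×5.00 = 1365 psf.
σ'_h = K_a σ'_v = 0.3060 × 1365 = 417.6 psf; u = γ_w × 5.00 = 312.0 psf.
Total σ_h = 417.6 + 312.0 = 729.6 psf.

730 psf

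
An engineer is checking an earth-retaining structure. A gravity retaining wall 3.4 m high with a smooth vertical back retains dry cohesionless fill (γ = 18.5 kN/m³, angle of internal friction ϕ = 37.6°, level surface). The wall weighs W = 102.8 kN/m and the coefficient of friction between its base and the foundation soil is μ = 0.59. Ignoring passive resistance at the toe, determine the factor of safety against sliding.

2.34

K_a = tan²(45° − 37.6°/2) = 0.2421.
P_a = ½K_aγH² = 0.5×0.2421×18.5×3.4² = 25.89 kN/m, acting at H/3 = 1.133 m above the base.
FS_sliding = μW / P_a = 0.59×102.8 / 25.89 = 2.343.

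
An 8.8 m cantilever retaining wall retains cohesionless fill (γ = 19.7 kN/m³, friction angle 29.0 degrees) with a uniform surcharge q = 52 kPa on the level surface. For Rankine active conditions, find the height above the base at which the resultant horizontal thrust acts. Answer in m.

K_a = 0.3470.
Triangular part P₁ = ½K_aγH² = 264.7 at H/3 = 2.933 m; rectangular part P₂ = K_a q H = 158.8 at H/2 = 4.400 m.
ȳ = (P₁·2.933 + P₂·4.400)/(P₁+P₂) = 3.483 m.

3.48 m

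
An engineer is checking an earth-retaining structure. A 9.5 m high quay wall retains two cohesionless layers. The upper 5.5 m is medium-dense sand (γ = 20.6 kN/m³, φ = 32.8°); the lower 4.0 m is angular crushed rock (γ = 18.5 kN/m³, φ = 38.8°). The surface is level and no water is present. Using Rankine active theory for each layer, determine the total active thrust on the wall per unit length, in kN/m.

K_a1 = tan²(45°−32.8°/2) = 0.2973; K_a2 = tan²(45°−38.8°/2) = 0.2296.
Layer 1: σ at base = K_a1 γ₁ h₁ = 33.68 kPa; P₁ = ½×33.68×5.5 = 92.62.
Layer 2: σ_v at top = γ₁h₁ = 113.3; σ_h top = K_a2×113.3 = 26.01; σ_h base = K_a2×(113.3+18.5×4.0) = 43.00.
P₂ = ½(26.01+43.00)×4.0 = 138.0. Total P_a = 92.62+138.0 = 230.6 kN/m.

231 kN/m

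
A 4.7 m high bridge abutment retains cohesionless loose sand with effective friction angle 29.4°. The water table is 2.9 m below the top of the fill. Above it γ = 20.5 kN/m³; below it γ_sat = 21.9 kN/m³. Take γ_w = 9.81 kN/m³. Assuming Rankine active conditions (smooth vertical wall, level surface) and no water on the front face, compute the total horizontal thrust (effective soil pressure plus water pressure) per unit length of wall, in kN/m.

K_a = tan²(45° − φ/2) = 0.3415.
γ' = 21.9 − 9.81 = 12.09 kN/m³. Depth below WT = 1.8 m.
σ'_h at WT = K_a γ d_w = 20.30 kPa; at base = 20.30 + K_a γ' × 1.8 = 27.73 kPa.
P₁ (0–2.9 m) = ½×20.30×2.9 = 29.44. P₂ (2.9–4.7 m) = ½(20.30+27.73)×1.8 = 43.23.
P_w = ½ γ_w h₂² = 0.5×9.81×1.8² = 15.89. Total = 29.44+43.23+15.89 = 88.56 kN/m.

88.6 kN/m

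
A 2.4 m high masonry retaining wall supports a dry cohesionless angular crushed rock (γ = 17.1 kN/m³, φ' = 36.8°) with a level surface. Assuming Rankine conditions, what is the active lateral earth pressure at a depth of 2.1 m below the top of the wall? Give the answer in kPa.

9.00 kPa

K_a = (1 − sin φ)/(1 + sin φ) = 0.2508.
σ_h = K_a γ z = 0.2508 × 17.1 × 2.1 = 9.005 kPa.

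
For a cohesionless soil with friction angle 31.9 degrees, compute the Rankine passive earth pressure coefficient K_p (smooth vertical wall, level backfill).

3.24

K_p = (1 + sin φ)/(1 − sin φ) = tan²(45° + 31.9°/2) = 3.241.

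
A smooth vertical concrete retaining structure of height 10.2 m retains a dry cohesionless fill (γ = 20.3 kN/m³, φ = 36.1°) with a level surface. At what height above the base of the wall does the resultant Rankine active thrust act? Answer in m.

3.40 m

K_a = 0.2585.
The pressure distribution is triangular, so the resultant acts at H/3 above the base = 10.2/3 = 3.400 m.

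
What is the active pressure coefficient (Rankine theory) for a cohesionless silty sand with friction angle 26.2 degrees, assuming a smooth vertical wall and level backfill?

0.387

K_a = tan²(45° − φ/2) = tan²(31.90°) = 0.3874.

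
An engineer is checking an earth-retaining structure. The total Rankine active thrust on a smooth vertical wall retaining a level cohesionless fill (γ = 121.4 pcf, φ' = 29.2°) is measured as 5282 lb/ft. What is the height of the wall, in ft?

K_a = 0.3442. P_a = ½ K_a γ H² ⇒ H = √(2P_a/(K_a γ)).
H = √(2×5282/(0.3442×121.4)) = 15.90 ft.

15.9 ft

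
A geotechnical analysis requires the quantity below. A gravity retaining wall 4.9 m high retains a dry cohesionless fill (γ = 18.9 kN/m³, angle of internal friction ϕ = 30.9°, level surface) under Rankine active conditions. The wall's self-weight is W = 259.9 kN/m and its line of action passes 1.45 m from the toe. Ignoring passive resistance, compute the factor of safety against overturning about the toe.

K_a = tan²(45° − 30.9°/2) = 0.3214.
P_a = ½K_aγH² = 0.5×0.3214×18.9×4.9² = 72.92 kN/m, acting at H/3 = 1.633 m above the base.
Overturning moment M_o = P_a × H/3 = 72.92 × 1.633 = 119.1.
Resisting moment M_r = W × 1.45 = 259.9 × 1.45 = 376.9.
FS_overturning = M_r/M_o = 376.9/119.1 = 3.164.

3.16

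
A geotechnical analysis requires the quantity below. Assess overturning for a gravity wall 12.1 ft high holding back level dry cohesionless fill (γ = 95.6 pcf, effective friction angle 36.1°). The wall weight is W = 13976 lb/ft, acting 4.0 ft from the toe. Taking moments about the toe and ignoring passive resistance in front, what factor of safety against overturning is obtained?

K_a = tan²(45° − 36.1°/2) = 0.2585.
P_a = ½K_aγH² = 0.5×0.2585×95.6×12.1² = 1809 lb/ft, acting at H/3 = 4.033 ft above the base.
Overturning moment M_o = P_a × H/3 = 1809 × 4.033 = 7297.
Resisting moment M_r = W × 4.0 = 13976 × 4.0 = 55900.
FS_overturning = M_r/M_o = 55900/7297 = 7.662.

7.66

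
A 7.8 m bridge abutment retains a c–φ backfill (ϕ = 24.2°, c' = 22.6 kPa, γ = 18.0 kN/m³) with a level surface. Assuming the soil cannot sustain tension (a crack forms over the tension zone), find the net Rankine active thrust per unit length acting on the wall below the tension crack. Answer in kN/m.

57.8 kN/m

K_a = 0.4185; √K_a = 0.6469.
Tension-crack depth z_c = 2c/(γ√K_a) = 2×22.6/(18.0×0.6469) = 3.882 m.
σ_a at base = K_a γ H − 2c√K_a = 0.4185×18.0×7.8 − 2×22.6×0.6469 = 29.52 kPa.
P_a = ½ × 29.52 × (H − z_c) = 0.5×29.52×3.918 = 57.83 kN/m.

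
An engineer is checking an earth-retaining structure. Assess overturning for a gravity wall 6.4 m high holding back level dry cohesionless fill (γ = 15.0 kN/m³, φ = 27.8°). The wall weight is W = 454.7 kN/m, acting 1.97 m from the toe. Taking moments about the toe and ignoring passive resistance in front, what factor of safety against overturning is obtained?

K_a = tan²(45° − 27.8°/2) = 0.3639.
P_a = ½K_aγH² = 0.5×0.3639×15.0×6.4² = 111.8 kN/m, acting at H/3 = 2.133 m above the base.
Overturning moment M_o = P_a × H/3 = 111.8 × 2.133 = 238.5.
Resisting moment M_r = W × 1.97 = 454.7 × 1.97 = 895.8.
FS_overturning = M_r/M_o = 895.8/238.5 = 3.756.

3.76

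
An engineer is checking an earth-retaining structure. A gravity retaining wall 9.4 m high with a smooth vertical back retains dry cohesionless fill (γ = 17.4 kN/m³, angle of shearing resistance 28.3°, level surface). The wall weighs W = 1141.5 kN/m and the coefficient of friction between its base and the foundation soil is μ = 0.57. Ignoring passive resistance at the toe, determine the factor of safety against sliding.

2.37

K_a = tan²(45° − 28.3°/2) = 0.3568.
P_a = ½K_aγH² = 0.5×0.3568×17.4×9.4² = 274.3 kN/m, acting at H/3 = 3.133 m above the base.
FS_sliding = μW / P_a = 0.57×1141.5 / 274.3 = 2.372.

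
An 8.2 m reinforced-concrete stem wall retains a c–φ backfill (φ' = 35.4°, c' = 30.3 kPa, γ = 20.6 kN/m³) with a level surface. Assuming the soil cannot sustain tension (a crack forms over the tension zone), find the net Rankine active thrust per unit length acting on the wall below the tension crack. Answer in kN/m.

17.2 kN/m

K_a = 0.2664; √K_a = 0.5161.
Tension-crack depth z_c = 2c/(γ√K_a) = 2×30.3/(20.6×0.5161) = 5.700 m.
σ_a at base = K_a γ H − 2c√K_a = 0.2664×20.6×8.2 − 2×30.3×0.5161 = 13.72 kPa.
P_a = ½ × 13.72 × (H − z_c) = 0.5×13.72×2.500 = 17.16 kN/m.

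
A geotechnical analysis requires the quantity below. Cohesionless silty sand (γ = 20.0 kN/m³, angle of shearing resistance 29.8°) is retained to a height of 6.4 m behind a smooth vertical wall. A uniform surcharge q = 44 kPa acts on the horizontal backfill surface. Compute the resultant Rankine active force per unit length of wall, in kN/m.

232 kN/m

K_a = tan²(45° − φ/2) = 0.3360.
Soil triangle: ½ K_a γ H² = 0.5×0.3360×20.0×6.4² = 137.6 kN/m.
Surcharge rectangle: K_a q H = 0.3360×44×6.4 = 94.63 kN/m.
Total = 137.6 + 94.63 = 232.3 kN/m.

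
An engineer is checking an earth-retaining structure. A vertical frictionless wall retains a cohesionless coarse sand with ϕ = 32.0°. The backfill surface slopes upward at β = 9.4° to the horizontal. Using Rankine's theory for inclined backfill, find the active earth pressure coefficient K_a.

K_a = cos β · (cos β − √(cos²β − cos²φ)) / (cos β + √(cos²β − cos²φ)).
cos β = 0.9866, cos φ = 0.8480, √(cos²β − cos²φ) = 0.5041.
K_a = 0.9866 × (0.9866 − 0.5041)/(0.9866 + 0.5041) = 0.3193.

0.319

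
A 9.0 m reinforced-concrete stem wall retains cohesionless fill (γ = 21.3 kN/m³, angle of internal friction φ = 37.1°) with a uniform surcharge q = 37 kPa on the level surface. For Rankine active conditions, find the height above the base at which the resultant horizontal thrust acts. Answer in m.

K_a = 0.2475.
Triangular part P₁ = ½K_aγH² = 213.5 at H/3 = 3.000 m; rectangular part P₂ = K_a q H = 82.42 at H/2 = 4.500 m.
ȳ = (P₁·3.000 + P₂·4.500)/(P₁+P₂) = 3.418 m.

3.42 m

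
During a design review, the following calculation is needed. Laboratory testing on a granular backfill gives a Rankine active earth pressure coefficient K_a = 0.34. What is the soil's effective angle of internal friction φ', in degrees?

K_a = tan²(45° − φ/2) ⇒ 45° − φ/2 = arctan(√0.34) = 30.25°.
φ = 2(45° − 30.25°) = 29.51°.

29.5°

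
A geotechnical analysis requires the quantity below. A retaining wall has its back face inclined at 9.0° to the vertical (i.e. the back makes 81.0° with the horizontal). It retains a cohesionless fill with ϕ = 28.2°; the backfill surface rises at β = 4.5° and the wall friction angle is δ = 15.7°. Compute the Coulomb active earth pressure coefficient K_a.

0.416

K_a = sin²(α+φ) / [sin²α · sin(α−δ) · (1 + √{sin(φ+δ)sin(φ−β) / (sin(α−δ)sin(α+β))})²].
With α = 81.0°, φ = 28.2°, δ = 15.7°, β = 4.5°: K_a = 0.4163.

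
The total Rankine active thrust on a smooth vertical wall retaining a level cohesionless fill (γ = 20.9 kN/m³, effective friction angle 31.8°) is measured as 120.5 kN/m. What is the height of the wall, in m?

6.10 m

K_a = 0.3098. P_a = ½ K_a γ H² ⇒ H = √(2P_a/(K_a γ)).
H = √(2×120.5/(0.3098×20.9)) = 6.101 m.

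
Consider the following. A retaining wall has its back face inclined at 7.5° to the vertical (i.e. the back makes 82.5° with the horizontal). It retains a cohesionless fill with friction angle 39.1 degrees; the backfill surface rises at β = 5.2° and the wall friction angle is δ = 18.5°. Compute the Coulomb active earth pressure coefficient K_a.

K_a = sin²(α+φ) / [sin²α · sin(α−δ) · (1 + √{sin(φ+δ)sin(φ−β) / (sin(α−δ)sin(α+β))})²].
With α = 82.5°, φ = 39.1°, δ = 18.5°, β = 5.2°: K_a = 0.2762.

0.276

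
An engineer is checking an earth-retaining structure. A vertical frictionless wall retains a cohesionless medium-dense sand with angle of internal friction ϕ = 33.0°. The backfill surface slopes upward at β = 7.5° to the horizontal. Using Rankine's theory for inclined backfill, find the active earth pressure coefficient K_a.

K_a = cos β · (cos β − √(cos²β − cos²φ)) / (cos β + √(cos²β − cos²φ)).
cos β = 0.9914, cos φ = 0.8387, √(cos²β − cos²φ) = 0.5288.
K_a = 0.9914 × (0.9914 − 0.5288)/(0.9914 + 0.5288) = 0.3017.

0.302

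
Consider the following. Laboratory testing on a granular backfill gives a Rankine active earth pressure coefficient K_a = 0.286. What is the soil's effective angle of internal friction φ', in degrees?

33.7°

K_a = tan²(45° − φ/2) ⇒ 45° − φ/2 = arctan(√0.286) = 28.14°.
φ = 2(45° − 28.14°) = 33.73°.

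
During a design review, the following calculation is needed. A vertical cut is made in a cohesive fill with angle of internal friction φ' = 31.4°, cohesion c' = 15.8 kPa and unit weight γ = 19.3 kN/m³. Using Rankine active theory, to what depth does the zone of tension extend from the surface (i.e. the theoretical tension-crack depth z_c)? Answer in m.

K_a = tan²(45° − 31.4°/2) = 0.3149; √K_a = 0.5612.
The active pressure is zero where K_a γ z = 2c√K_a, so z_c = 2c/(γ√K_a) = 2×15.8/(19.3×0.5612) = 2.918 m.

2.92 m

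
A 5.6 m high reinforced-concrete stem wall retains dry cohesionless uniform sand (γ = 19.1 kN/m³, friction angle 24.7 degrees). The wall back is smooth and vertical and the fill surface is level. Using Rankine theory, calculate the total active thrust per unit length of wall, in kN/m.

K_a = tan²(45° − φ/2) = 0.4106.
P_a = ½ K_a γ H² = 0.5 × 0.4106 × 19.1 × 5.6² = 123.0 kN/m.

123 kN/m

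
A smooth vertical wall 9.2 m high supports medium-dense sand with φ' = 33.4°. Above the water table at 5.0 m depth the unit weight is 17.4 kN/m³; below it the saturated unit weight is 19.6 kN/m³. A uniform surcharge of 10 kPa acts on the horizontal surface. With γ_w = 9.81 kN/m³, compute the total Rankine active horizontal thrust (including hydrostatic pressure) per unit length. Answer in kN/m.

K_a = tan²(45° − φ/2) = 0.2899.
γ' = 19.6 − 9.81 = 9.790 kN/m³. h₂ = H − d_w = 4.2 m.
σ'_h: at surface K_a·q = 2.899; at WT K_a(q+γd_w) = 28.12; at base K_a(q+γd_w+γ'h₂) = 40.04 kPa.
P₁ = ½(2.899+28.12)×5.0 = 77.55; P₂ = ½(28.12+40.04)×4.2 = 143.1; P_w = ½γ_w h₂² = 86.52.
Total = 77.55+143.1+86.52 = 307.2 kN/m.

307 kN/m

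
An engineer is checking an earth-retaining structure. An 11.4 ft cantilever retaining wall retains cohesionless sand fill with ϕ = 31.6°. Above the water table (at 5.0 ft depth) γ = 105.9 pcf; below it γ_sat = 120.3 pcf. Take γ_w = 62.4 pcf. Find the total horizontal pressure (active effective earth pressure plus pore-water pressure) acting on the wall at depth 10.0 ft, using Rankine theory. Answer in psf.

568 psf

K_a = (1 − sin φ)/(1 + sin φ) = 0.3123.
γ' = 120.3 − 62.4 = 57.90 pcf.
Effective vertical stress at 10.0 ft: σ'_v = 105.9×5.0 + 57.90×5.00 = 819.0 psf.
σ'_h = K_a σ'_v = 0.3123 × 819.0 = 255.8 psf; u = γ_w × 5.00 = 312.0 psf.
Total σ_h = 255.8 + 312.0 = 567.8 psf.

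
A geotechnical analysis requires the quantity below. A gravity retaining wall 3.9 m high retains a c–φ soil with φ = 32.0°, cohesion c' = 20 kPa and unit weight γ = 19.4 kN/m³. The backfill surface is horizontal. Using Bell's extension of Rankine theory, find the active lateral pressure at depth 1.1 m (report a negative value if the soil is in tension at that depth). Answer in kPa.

-15.6 kPa

K_a = (1 − sin φ)/(1 + sin φ) = 0.3073.
σ_a = K_a γ z − 2c√K_a = 0.3073×19.4×1.1 − 2×20×0.5543 = -15.62 kPa.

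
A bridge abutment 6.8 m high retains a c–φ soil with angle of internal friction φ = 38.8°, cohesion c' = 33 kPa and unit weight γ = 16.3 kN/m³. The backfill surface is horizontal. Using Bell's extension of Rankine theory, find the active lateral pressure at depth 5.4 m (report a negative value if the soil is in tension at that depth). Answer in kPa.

-11.4 kPa

K_a = (1 − sin φ)/(1 + sin φ) = 0.2296.
σ_a = K_a γ z − 2c√K_a = 0.2296×16.3×5.4 − 2×33×0.4791 = -11.42 kPa.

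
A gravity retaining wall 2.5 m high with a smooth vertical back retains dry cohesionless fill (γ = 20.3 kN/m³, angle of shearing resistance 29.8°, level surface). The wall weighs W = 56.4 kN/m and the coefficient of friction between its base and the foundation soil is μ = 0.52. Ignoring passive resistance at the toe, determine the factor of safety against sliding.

K_a = tan²(45° − 29.8°/2) = 0.3360.
P_a = ½K_aγH² = 0.5×0.3360×20.3×2.5² = 21.32 kN/m, acting at H/3 = 0.8333 m above the base.
FS_sliding = μW / P_a = 0.52×56.4 / 21.32 = 1.376.

1.38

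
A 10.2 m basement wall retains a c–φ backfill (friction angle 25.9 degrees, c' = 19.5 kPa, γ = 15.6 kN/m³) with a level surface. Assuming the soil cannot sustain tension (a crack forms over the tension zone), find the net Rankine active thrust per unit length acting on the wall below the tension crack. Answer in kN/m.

K_a = 0.3920; √K_a = 0.6261.
Tension-crack depth z_c = 2c/(γ√K_a) = 2×19.5/(15.6×0.6261) = 3.993 m.
σ_a at base = K_a γ H − 2c√K_a = 0.3920×15.6×10.2 − 2×19.5×0.6261 = 37.95 kPa.
P_a = ½ × 37.95 × (H − z_c) = 0.5×37.95×6.207 = 117.8 kN/m.

118 kN/m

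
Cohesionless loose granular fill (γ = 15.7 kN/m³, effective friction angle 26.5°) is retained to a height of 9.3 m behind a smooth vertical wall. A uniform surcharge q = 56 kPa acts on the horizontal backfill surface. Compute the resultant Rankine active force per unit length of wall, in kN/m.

459 kN/m

K_a = tan²(45° − φ/2) = 0.3829.
Soil triangle: ½ K_a γ H² = 0.5×0.3829×15.7×9.3² = 260.0 kN/m.
Surcharge rectangle: K_a q H = 0.3829×56×9.3 = 199.4 kN/m.
Total = 260.0 + 199.4 = 459.4 kN/m.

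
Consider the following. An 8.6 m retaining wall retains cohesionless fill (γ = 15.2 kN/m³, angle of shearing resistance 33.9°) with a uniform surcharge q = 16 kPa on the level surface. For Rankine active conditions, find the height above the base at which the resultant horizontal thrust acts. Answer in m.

3.15 m

K_a = 0.2839.
Triangular part P₁ = ½K_aγH² = 159.6 at H/3 = 2.867 m; rectangular part P₂ = K_a q H = 39.07 at H/2 = 4.300 m.
ȳ = (P₁·2.867 + P₂·4.300)/(P₁+P₂) = 3.149 m.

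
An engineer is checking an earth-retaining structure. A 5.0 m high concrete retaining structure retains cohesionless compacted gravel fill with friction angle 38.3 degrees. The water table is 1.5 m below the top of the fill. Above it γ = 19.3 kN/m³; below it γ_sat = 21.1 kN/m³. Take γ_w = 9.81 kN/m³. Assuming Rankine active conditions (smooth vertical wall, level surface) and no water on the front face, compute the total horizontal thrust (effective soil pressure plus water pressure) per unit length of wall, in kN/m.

105 kN/m

K_a = tan²(45° − φ/2) = 0.2347.
γ' = 21.1 − 9.81 = 11.29 kN/m³. Depth below WT = 3.5 m.
σ'_h at WT = K_a γ d_w = 6.796 kPa; at base = 6.796 + K_a γ' × 3.5 = 16.07 kPa.
P₁ (0–1.5 m) = ½×6.796×1.5 = 5.097. P₂ (1.5–5.0 m) = ½(6.796+16.07)×3.5 = 40.02.
P_w = ½ γ_w h₂² = 0.5×9.81×3.5² = 60.09. Total = 5.097+40.02+60.09 = 105.2 kN/m.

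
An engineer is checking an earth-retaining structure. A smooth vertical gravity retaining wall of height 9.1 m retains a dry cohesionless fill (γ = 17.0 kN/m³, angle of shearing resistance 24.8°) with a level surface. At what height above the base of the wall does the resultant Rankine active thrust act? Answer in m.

3.03 m

K_a = 0.4090.
The pressure distribution is triangular, so the resultant acts at H/3 above the base = 9.1/3 = 3.033 m.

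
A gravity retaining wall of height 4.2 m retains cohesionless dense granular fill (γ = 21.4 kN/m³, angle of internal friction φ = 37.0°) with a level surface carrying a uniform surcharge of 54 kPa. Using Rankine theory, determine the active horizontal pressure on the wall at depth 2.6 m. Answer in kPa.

27.3 kPa

K_a = (1 − sin φ)/(1 + sin φ) = 0.2486.
σ_v = γz + q = 21.4 × 2.6 + 54 = 109.6 kPa.
σ_h = K_a σ_v = 0.2486 × 109.6 = 27.25 kPa.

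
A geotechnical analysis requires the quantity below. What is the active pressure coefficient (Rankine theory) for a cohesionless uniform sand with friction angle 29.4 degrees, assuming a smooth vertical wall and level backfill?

K_a = (1 − sin φ)/(1 + sin φ) = (1 − sin 29.4°)/(1 + sin 29.4°) = 0.3415.

0.341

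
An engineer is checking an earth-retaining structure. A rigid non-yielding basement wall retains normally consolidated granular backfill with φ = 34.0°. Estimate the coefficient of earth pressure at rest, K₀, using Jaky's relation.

0.441

K₀ = 1 − sin φ' = 1 − sin 34.0° = 0.4408.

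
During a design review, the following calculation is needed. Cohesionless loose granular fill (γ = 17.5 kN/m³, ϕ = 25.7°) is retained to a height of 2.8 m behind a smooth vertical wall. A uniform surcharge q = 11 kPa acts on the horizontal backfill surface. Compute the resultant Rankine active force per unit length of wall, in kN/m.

39.3 kN/m

K_a = tan²(45° − φ/2) = 0.3950.
Soil triangle: ½ K_a γ H² = 0.5×0.3950×17.5×2.8² = 27.10 kN/m.
Surcharge rectangle: K_a q H = 0.3950×11×2.8 = 12.17 kN/m.
Total = 27.10 + 12.17 = 39.27 kN/m.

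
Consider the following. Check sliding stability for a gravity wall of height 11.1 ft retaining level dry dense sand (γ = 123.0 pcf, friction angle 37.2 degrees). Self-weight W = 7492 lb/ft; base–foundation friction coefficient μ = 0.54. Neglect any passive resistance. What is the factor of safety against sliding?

2.17

K_a = tan²(45° − 37.2°/2) = 0.2464.
P_a = ½K_aγH² = 0.5×0.2464×123.0×11.1² = 1867 lb/ft, acting at H/3 = 3.700 ft above the base.
FS_sliding = μW / P_a = 0.54×7492 / 1867 = 2.167.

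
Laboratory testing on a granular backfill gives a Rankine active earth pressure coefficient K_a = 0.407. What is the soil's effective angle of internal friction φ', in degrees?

K_a = tan²(45° − φ/2) ⇒ 45° − φ/2 = arctan(√0.407) = 32.54°.
φ = 2(45° − 32.54°) = 24.93°.

24.9°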